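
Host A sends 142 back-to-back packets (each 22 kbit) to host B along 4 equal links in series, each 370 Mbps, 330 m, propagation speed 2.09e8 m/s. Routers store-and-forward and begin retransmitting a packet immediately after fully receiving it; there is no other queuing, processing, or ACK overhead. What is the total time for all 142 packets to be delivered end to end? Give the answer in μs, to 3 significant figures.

8630 μs

Per-hop transmission t_tx = L/R = 22000/370000000 = 59.4595 μs.
Per-hop propagation t_prop = 330/209000000 = 1.57895 μs.
Pipeline fill: first packet needs 4·t_tx to clear all hops; remaining 141 packets each add one t_tx.
Total = (4+142-1)·t_tx + 4·t_prop = 145·59.4595 + 4·1.57895 = 8630 μs.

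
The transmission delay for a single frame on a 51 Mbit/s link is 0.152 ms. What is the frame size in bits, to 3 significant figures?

7750 bits

L = R × t_tx = 51000000 b/s × 0.000152 s = 7752 bits.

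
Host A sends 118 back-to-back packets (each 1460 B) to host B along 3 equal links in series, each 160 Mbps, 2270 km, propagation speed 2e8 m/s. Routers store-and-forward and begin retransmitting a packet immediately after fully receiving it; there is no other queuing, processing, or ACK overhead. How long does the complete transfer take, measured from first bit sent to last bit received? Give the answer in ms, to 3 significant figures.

Per-hop transmission t_tx = L/R = 11680/160000000 = 0.073 ms.
Per-hop propagation t_prop = 2270000/200000000 = 11.35 ms.
Pipeline fill: first packet needs 3·t_tx to clear all hops; remaining 117 packets each add one t_tx.
Total = (3+118-1)·t_tx + 3·t_prop = 120·0.073 + 3·11.35 = 42.8 ms.

42.8 ms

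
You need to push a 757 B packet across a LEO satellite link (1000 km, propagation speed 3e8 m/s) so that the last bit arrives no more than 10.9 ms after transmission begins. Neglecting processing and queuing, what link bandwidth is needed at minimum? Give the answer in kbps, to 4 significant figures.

L = 6056 bits.
Propagation delay = 1000000 / 300000000 = 3.33333 ms.
Transmission budget = 10.9 − 3.33333 = 7.56667 ms.
R ≥ L / t_tx = 6056 bits / 0.00756667 s = 800.4 kbps.

800.4 kbps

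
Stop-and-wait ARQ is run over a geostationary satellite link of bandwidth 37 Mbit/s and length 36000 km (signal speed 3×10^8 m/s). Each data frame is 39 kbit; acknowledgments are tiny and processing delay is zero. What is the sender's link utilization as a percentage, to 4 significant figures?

0.4373 %

t_tx = L/R = 39000/37000000 = 0.00105405 s.
t_prop = 36000000/300000000 = 0.12 s; RTT = 0.24 s.
Cycle = t_tx + RTT = 0.241054 s.
Utilization = t_tx / cycle = 0.00105405/0.241054 = 0.4373 %.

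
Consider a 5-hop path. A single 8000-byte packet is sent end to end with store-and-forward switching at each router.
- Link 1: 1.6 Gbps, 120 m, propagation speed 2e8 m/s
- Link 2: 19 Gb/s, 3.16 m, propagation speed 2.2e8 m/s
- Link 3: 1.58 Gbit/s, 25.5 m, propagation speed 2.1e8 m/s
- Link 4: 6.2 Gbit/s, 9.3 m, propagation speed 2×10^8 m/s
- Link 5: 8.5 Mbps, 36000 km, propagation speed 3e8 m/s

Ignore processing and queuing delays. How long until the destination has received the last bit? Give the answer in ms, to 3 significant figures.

128 ms

L = 8000 × 8 = 64000 bits.
Transmission delays (L/R per hop): 0.04, 0.00336842, 0.0405063, 0.0103226, 7.52941 ms; sum = 7.62361 ms.
Propagation delays (d/s per hop): 0.0006, 1.43636e-05, 0.000121429, 4.65e-05, 120 ms; sum = 120.001 ms.
End-to-end = 128 ms.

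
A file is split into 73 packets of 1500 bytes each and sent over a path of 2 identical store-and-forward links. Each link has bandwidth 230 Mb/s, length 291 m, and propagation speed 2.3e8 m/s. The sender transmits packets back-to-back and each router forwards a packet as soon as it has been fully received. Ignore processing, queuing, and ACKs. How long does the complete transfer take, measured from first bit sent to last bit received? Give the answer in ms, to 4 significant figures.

3.863 ms

Per-hop transmission t_tx = L/R = 12000/230000000 = 0.0521739 ms.
Per-hop propagation t_prop = 291/2.3e+08 = 0.00126522 ms.
Pipeline fill: first packet needs 2·t_tx to clear all hops; remaining 72 packets each add one t_tx.
Total = (2+73-1)·t_tx + 2·t_prop = 74·0.0521739 + 2·0.00126522 = 3.863 ms.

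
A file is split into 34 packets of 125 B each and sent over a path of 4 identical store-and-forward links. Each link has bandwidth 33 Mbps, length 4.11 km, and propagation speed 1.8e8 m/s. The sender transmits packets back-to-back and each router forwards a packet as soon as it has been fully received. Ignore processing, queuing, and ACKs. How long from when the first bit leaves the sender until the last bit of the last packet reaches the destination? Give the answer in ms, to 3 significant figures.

1.21 ms

Per-hop transmission t_tx = L/R = 1000/33000000 = 0.030303 ms.
Per-hop propagation t_prop = 4110/180000000 = 0.0228333 ms.
Pipeline fill: first packet needs 4·t_tx to clear all hops; remaining 33 packets each add one t_tx.
Total = (4+34-1)·t_tx + 4·t_prop = 37·0.030303 + 4·0.0228333 = 1.21 ms.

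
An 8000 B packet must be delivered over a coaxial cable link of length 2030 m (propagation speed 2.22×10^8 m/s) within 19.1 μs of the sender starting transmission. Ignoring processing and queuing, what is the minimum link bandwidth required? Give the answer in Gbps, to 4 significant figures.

6.428 Gbps

L = 64000 bits.
Propagation delay = 2030 / 2.22e+08 = 9.14414 μs.
Transmission budget = 19.1 − 9.14414 = 9.95586 μs.
R ≥ L / t_tx = 64000 bits / 9.95586e-06 s = 6.428 Gbps.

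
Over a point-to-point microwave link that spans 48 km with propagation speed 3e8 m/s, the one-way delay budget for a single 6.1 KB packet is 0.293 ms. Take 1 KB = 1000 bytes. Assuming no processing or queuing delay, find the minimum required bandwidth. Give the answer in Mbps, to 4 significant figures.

L = 48800 bits.
Propagation delay = 48000 / 300000000 = 0.16 ms.
Transmission budget = 0.293 − 0.16 = 0.133 ms.
R ≥ L / t_tx = 48800 bits / 0.000133 s = 366.9 Mbps.

366.9 Mbps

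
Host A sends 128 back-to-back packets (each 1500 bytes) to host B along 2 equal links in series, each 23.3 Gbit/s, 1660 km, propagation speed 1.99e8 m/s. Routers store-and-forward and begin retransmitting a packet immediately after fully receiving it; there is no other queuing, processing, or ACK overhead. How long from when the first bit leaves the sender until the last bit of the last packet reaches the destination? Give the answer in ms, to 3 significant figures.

Per-hop transmission t_tx = L/R = 12000/23300000000 = 0.000515021 ms.
Per-hop propagation t_prop = 1660000/199000000 = 8.34171 ms.
Pipeline fill: first packet needs 2·t_tx to clear all hops; remaining 127 packets each add one t_tx.
Total = (2+128-1)·t_tx + 2·t_prop = 129·0.000515021 + 2·8.34171 = 16.7 ms.

16.7 ms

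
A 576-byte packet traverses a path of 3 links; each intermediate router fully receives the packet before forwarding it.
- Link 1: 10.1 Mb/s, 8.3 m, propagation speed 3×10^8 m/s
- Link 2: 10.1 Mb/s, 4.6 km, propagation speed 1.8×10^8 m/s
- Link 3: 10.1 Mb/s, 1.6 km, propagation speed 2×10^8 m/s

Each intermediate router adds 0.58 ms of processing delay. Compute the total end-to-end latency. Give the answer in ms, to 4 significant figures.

2.562 ms

L = 576 × 8 = 4608 bits.
Transmission delay per hop = L/R = 4608/10100000 = 0.456238 ms; 3 hops → 1.36871 ms.
Propagation delays (d/s per hop): 2.76667e-05, 0.0255556, 0.008 ms; sum = 0.0335832 ms.
Processing at 2 router(s): 2 × 0.58 ms = 1.16 ms.
End-to-end = 2.562 ms.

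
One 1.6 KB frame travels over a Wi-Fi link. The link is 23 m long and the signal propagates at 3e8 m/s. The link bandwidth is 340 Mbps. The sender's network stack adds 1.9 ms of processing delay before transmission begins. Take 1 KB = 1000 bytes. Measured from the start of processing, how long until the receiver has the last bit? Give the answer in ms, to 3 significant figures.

1.94 ms

L = 12800 bits.
Transmission delay = L/R = 12800 / 340000000 = 0.0376471 ms.
Propagation delay = d/s = 23 m / 300000000 m/s = 7.66667e-05 ms.
Plus processing delay 1.9 ms = 1.9 ms.
Total = 1.94 ms.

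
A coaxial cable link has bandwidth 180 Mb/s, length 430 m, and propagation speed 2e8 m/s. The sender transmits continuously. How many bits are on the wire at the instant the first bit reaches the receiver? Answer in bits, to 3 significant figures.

387 bits

Propagation delay = 430 / 200000000 = 2.15e-06 s.
BDP = R × t_prop = 180000000 × 2.15e-06 = 387 bits.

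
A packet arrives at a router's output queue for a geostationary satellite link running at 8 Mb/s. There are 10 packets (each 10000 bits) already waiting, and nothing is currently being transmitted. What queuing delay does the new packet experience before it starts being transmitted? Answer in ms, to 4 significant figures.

Each queued packet: L/R = 10000/8000000 = 1.25 ms.
10 queued → 12.5 ms.
Queuing delay = 12.50 ms.

12.50 ms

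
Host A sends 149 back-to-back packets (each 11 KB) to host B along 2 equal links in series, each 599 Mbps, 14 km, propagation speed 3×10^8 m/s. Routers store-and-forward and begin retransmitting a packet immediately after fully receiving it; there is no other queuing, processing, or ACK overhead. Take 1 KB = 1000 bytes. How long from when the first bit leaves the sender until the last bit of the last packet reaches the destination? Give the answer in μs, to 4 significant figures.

Per-hop transmission t_tx = L/R = 88000/599000000 = 146.912 μs.
Per-hop propagation t_prop = 14000/300000000 = 46.6667 μs.
Pipeline fill: first packet needs 2·t_tx to clear all hops; remaining 148 packets each add one t_tx.
Total = (2+149-1)·t_tx + 2·t_prop = 150·146.912 + 2·46.6667 = 22130 μs.

22130 μs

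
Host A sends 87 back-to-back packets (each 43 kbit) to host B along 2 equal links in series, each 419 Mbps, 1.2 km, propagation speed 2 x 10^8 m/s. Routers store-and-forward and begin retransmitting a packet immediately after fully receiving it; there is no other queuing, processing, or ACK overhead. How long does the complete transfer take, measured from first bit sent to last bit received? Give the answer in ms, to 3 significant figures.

Per-hop transmission t_tx = L/R = 43000/419000000 = 0.102625 ms.
Per-hop propagation t_prop = 1200/200000000 = 0.006 ms.
Pipeline fill: first packet needs 2·t_tx to clear all hops; remaining 86 packets each add one t_tx.
Total = (2+87-1)·t_tx + 2·t_prop = 88·0.102625 + 2·0.006 = 9.04 ms.

9.04 ms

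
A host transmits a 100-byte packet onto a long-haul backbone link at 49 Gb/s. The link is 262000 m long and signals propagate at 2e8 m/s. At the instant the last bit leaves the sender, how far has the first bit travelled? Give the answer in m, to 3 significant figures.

t_tx = L/R = 800/49000000000 = 1.63265e-08 s.
Distance = s × t_tx = 200000000 × 1.63265e-08 = 3.27 m.

3.27 m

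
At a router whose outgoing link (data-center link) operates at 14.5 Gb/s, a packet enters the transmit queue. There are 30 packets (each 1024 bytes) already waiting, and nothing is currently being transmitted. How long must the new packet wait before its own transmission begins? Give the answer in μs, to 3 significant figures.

16.9 μs

Each queued packet: L/R = 8192/14500000000 = 0.564966 μs.
30 queued → 16.949 μs.
Queuing delay = 16.9 μs.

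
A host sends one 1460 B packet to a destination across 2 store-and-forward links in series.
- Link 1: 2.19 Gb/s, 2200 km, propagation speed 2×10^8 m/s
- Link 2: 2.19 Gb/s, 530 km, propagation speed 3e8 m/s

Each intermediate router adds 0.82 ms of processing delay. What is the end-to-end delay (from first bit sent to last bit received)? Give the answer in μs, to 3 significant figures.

L = 1460 × 8 = 11680 bits.
Transmission delay per hop = L/R = 11680/2190000000 = 5.33333 μs; 2 hops → 10.6667 μs.
Propagation delays (d/s per hop): 11000, 1766.67 μs; sum = 12766.7 μs.
Processing at 1 router(s): 1 × 0.82 ms = 820 μs.
End-to-end = 13600 μs.

13600 μs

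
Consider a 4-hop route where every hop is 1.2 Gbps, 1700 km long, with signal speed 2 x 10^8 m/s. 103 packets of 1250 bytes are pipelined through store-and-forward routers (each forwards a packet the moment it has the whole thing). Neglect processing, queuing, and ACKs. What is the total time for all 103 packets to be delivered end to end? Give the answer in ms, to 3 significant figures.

34.9 ms

Per-hop transmission t_tx = L/R = 10000/1200000000 = 0.00833333 ms.
Per-hop propagation t_prop = 1700000/200000000 = 8.5 ms.
Pipeline fill: first packet needs 4·t_tx to clear all hops; remaining 102 packets each add one t_tx.
Total = (4+103-1)·t_tx + 4·t_prop = 106·0.00833333 + 4·8.5 = 34.9 ms.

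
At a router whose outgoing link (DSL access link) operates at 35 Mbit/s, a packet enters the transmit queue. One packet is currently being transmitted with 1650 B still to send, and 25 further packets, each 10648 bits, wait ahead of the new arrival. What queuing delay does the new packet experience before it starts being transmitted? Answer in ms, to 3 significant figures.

Each queued packet: L/R = 10648/35000000 = 0.304229 ms.
25 queued → 7.60571 ms.
Plus remaining 13200 bits of current packet: 0.377143 ms.
Queuing delay = 7.98 ms.

7.98 ms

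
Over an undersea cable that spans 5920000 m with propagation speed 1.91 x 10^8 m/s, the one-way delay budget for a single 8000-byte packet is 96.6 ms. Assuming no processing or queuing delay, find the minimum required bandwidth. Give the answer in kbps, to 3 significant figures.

976 kbps

L = 64000 bits.
Propagation delay = 5920000 / 191000000 = 30.9948 ms.
Transmission budget = 96.6 − 30.9948 = 65.6052 ms.
R ≥ L / t_tx = 64000 bits / 0.0656052 s = 976 kbps.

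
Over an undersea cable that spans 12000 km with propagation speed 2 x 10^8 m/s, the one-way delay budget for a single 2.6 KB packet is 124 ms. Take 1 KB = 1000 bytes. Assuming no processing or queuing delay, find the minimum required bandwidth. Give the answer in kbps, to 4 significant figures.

325.0 kbps

L = 20800 bits.
Propagation delay = 12000000 / 200000000 = 60 ms.
Transmission budget = 124 − 60 = 64 ms.
R ≥ L / t_tx = 20800 bits / 0.064 s = 325.0 kbps.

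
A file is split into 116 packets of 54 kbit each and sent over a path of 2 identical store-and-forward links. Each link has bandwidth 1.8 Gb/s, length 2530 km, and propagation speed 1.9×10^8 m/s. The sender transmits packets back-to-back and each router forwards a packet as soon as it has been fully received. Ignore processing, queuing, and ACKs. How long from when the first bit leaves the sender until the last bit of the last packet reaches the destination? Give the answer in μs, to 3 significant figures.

Per-hop transmission t_tx = L/R = 54000/1800000000 = 30 μs.
Per-hop propagation t_prop = 2530000/190000000 = 13315.8 μs.
Pipeline fill: first packet needs 2·t_tx to clear all hops; remaining 115 packets each add one t_tx.
Total = (2+116-1)·t_tx + 2·t_prop = 117·30 + 2·13315.8 = 30100 μs.

30100 μs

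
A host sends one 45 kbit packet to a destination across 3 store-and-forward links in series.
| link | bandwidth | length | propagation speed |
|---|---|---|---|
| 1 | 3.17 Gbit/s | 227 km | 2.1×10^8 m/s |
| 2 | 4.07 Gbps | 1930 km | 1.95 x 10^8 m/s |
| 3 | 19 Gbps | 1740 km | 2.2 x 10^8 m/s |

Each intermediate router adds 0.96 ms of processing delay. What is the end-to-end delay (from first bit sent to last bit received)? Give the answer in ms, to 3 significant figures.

L = 45000 bits.
Transmission delays (L/R per hop): 0.0141956, 0.0110565, 0.00236842 ms; sum = 0.0276205 ms.
Propagation delays (d/s per hop): 1.08095, 9.89744, 7.90909 ms; sum = 18.8875 ms.
Processing at 2 router(s): 2 × 0.96 ms = 1.92 ms.
End-to-end = 20.8 ms.

20.8 ms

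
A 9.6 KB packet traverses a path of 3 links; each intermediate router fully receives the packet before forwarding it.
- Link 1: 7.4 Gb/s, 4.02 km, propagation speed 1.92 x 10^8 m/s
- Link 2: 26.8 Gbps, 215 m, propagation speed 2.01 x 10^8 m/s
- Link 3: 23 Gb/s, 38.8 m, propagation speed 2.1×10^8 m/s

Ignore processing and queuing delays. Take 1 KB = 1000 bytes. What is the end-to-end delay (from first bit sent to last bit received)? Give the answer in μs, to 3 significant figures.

L = 76800 bits.
Transmission delays (L/R per hop): 10.3784, 2.86567, 3.33913 μs; sum = 16.5832 μs.
Propagation delays (d/s per hop): 20.9375, 1.06965, 0.184762 μs; sum = 22.1919 μs.
End-to-end = 38.8 μs.

38.8 μs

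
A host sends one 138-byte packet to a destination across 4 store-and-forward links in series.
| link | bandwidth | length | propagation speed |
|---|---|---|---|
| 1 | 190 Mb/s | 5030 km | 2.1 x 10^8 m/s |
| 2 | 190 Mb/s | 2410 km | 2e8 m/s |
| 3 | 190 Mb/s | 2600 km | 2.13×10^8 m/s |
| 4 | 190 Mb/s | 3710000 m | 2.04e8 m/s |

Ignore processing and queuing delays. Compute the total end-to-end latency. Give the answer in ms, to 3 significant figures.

L = 138 × 8 = 1104 bits.
Transmission delay per hop = L/R = 1104/190000000 = 0.00581053 ms; 4 hops → 0.0232421 ms.
Propagation delays (d/s per hop): 23.9524, 12.05, 12.2066, 18.1863 ms; sum = 66.3952 ms.
End-to-end = 66.4 ms.

66.4 ms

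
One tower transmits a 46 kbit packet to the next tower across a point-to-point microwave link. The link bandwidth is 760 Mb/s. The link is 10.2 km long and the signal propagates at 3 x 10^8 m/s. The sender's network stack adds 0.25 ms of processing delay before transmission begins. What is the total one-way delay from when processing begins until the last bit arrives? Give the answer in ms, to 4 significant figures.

L = 46000 bits.
Transmission delay = L/R = 46000 / 760000000 = 0.0605263 ms.
Propagation delay = d/s = 10200 m / 300000000 m/s = 0.034 ms.
Plus processing delay 0.25 ms = 0.25 ms.
Total = 0.3445 ms.

0.3445 ms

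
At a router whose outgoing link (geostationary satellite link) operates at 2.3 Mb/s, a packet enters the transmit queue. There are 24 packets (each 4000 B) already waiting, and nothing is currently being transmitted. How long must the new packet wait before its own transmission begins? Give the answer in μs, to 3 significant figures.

334000 μs

Each queued packet: L/R = 32000/2300000 = 13913 μs.
24 queued → 333913 μs.
Queuing delay = 334000 μs.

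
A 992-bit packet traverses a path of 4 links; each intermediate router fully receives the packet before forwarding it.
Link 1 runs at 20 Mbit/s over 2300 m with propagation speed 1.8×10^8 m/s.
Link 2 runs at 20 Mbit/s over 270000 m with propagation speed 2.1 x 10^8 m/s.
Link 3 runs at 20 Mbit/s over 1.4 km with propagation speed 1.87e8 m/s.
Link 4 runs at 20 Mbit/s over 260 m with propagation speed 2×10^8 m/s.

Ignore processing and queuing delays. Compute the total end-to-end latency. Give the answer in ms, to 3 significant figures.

1.51 ms

Transmission delay per hop = L/R = 992/20000000 = 0.0496 ms; 4 hops → 0.1984 ms.
Propagation delays (d/s per hop): 0.0127778, 1.28571, 0.00748663, 0.0013 ms; sum = 1.30728 ms.
End-to-end = 1.51 ms.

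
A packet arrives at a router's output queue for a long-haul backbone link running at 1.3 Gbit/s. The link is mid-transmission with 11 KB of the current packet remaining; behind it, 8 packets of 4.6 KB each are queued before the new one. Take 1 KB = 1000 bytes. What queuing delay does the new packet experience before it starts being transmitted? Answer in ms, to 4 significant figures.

0.2942 ms

Each queued packet: L/R = 36800/1300000000 = 0.0283077 ms.
8 queued → 0.226462 ms.
Plus remaining 88000 bits of current packet: 0.0676923 ms.
Queuing delay = 0.2942 ms.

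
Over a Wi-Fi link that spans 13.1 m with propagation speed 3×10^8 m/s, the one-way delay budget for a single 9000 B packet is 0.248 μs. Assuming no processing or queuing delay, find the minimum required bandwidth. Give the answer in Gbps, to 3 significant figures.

L = 72000 bits.
Propagation delay = 13.1 / 300000000 = 0.0436667 μs.
Transmission budget = 0.248 − 0.0436667 = 0.204333 μs.
R ≥ L / t_tx = 72000 bits / 2.04333e-07 s = 352 Gbps.

352 Gbps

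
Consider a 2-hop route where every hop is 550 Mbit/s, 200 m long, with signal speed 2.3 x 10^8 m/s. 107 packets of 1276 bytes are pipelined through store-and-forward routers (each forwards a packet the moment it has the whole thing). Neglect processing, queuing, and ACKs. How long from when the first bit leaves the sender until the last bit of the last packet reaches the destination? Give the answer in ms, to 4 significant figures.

2.006 ms

Per-hop transmission t_tx = L/R = 10208/550000000 = 0.01856 ms.
Per-hop propagation t_prop = 200/2.3e+08 = 0.000869565 ms.
Pipeline fill: first packet needs 2·t_tx to clear all hops; remaining 106 packets each add one t_tx.
Total = (2+107-1)·t_tx + 2·t_prop = 108·0.01856 + 2·0.000869565 = 2.006 ms.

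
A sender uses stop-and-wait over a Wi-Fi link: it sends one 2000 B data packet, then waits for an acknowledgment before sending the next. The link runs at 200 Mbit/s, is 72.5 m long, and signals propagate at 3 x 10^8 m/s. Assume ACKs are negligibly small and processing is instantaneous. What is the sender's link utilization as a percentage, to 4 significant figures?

99.40 %

t_tx = L/R = 16000/200000000 = 8e-05 s.
t_prop = 72.5/300000000 = 2.41667e-07 s; RTT = 4.83333e-07 s.
Cycle = t_tx + RTT = 8.04833e-05 s.
Utilization = t_tx / cycle = 8e-05/8.04833e-05 = 99.40 %.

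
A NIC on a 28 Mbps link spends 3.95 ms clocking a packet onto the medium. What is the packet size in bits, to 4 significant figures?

110600 bits

L = R × t_tx = 28000000 b/s × 0.00395 s = 110600 bits.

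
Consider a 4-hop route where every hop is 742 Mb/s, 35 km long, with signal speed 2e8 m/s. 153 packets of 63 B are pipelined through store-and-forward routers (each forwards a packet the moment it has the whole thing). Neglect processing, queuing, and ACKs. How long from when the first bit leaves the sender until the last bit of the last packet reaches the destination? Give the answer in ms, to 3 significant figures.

Per-hop transmission t_tx = L/R = 504/742000000 = 0.000679245 ms.
Per-hop propagation t_prop = 35000/200000000 = 0.175 ms.
Pipeline fill: first packet needs 4·t_tx to clear all hops; remaining 152 packets each add one t_tx.
Total = (4+153-1)·t_tx + 4·t_prop = 156·0.000679245 + 4·0.175 = 0.806 ms.

0.806 ms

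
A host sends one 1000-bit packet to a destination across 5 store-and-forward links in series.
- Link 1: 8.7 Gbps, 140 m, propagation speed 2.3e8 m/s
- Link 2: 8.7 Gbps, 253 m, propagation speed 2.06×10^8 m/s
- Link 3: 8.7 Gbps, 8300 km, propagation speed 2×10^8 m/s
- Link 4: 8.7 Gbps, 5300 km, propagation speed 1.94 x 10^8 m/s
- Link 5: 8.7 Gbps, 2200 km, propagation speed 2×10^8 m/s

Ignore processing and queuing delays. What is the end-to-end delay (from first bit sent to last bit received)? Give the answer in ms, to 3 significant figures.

79.8 ms

Transmission delay per hop = L/R = 1000/8700000000 = 0.000114943 ms; 5 hops → 0.000574713 ms.
Propagation delays (d/s per hop): 0.000608696, 0.00122816, 41.5, 27.3196, 11 ms; sum = 79.8214 ms.
End-to-end = 79.8 ms.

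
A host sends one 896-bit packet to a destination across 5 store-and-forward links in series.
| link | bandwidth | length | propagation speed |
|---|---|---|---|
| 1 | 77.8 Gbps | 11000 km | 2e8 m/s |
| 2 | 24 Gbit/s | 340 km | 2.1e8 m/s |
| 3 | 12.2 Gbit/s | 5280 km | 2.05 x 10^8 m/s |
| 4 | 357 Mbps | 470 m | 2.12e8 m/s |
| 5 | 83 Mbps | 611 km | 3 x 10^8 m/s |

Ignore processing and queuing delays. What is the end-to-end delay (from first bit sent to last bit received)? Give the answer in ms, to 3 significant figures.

Transmission delays (L/R per hop): 1.15167e-05, 3.73333e-05, 7.34426e-05, 0.0025098, 0.0107952 ms; sum = 0.0134273 ms.
Propagation delays (d/s per hop): 55, 1.61905, 25.7561, 0.00221698, 2.03667 ms; sum = 84.414 ms.
End-to-end = 84.4 ms.

84.4 ms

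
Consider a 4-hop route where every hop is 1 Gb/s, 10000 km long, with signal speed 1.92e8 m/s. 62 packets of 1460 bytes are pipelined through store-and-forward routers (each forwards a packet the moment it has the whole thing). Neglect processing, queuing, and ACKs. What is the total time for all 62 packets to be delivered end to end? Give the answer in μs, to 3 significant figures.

209000 μs

Per-hop transmission t_tx = L/R = 11680/1000000000 = 11.68 μs.
Per-hop propagation t_prop = 10000000/192000000 = 52083.3 μs.
Pipeline fill: first packet needs 4·t_tx to clear all hops; remaining 61 packets each add one t_tx.
Total = (4+62-1)·t_tx + 4·t_prop = 65·11.68 + 4·52083.3 = 209000 μs.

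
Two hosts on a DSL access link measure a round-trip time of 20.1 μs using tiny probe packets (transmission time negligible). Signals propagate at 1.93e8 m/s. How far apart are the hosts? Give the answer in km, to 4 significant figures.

1.940 km

One-way propagation = RTT/2 = 10.05 μs.
d = s × t = 193000000 × 1.005e-05 = 1.940 km.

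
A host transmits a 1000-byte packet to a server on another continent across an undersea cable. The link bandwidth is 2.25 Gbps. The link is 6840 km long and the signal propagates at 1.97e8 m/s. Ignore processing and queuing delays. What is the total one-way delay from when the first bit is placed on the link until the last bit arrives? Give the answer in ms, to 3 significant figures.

34.7 ms

L = 1000 × 8 = 8000 bits.
Transmission delay = L/R = 8000 / 2250000000 = 0.00355556 ms.
Propagation delay = d/s = 6840000 m / 197000000 m/s = 34.7208 ms.
Total = 34.7 ms.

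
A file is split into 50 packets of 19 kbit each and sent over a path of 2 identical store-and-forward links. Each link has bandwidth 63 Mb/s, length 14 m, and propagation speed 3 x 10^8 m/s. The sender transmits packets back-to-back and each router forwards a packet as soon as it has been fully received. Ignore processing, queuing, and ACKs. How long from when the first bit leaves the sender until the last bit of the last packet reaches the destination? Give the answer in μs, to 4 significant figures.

Per-hop transmission t_tx = L/R = 19000/63000000 = 301.587 μs.
Per-hop propagation t_prop = 14/300000000 = 0.0466667 μs.
Pipeline fill: first packet needs 2·t_tx to clear all hops; remaining 49 packets each add one t_tx.
Total = (2+50-1)·t_tx + 2·t_prop = 51·301.587 + 2·0.0466667 = 15380 μs.

15380 μs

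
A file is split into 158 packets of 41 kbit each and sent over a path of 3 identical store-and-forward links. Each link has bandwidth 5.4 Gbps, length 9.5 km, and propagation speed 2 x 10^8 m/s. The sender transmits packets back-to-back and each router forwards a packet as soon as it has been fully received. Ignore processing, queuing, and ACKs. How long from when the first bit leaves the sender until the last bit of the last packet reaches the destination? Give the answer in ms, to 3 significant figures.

Per-hop transmission t_tx = L/R = 41000/5400000000 = 0.00759259 ms.
Per-hop propagation t_prop = 9500/200000000 = 0.0475 ms.
Pipeline fill: first packet needs 3·t_tx to clear all hops; remaining 157 packets each add one t_tx.
Total = (3+158-1)·t_tx + 3·t_prop = 160·0.00759259 + 3·0.0475 = 1.36 ms.

1.36 ms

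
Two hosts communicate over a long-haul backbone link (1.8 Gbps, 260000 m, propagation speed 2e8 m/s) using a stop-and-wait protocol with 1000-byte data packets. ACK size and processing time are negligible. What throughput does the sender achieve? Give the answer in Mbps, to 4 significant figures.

3.072 Mbps

t_tx = L/R = 8000/1800000000 = 4.44444e-06 s.
t_prop = 260000/200000000 = 0.0013 s; RTT = 0.0026 s.
Cycle = t_tx + RTT = 0.00260444 s.
Throughput = L / cycle = 8000 / 0.00260444 = 3.072 Mbps.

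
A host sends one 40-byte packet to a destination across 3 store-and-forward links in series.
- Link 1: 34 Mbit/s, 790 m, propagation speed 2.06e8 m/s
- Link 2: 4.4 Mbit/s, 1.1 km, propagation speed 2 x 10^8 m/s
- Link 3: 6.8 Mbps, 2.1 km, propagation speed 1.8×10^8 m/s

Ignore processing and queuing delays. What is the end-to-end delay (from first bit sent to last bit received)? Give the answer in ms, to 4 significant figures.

L = 40 × 8 = 320 bits.
Transmission delays (L/R per hop): 0.00941176, 0.0727273, 0.0470588 ms; sum = 0.129198 ms.
Propagation delays (d/s per hop): 0.00383495, 0.0055, 0.0116667 ms; sum = 0.0210016 ms.
End-to-end = 0.1502 ms.

0.1502 ms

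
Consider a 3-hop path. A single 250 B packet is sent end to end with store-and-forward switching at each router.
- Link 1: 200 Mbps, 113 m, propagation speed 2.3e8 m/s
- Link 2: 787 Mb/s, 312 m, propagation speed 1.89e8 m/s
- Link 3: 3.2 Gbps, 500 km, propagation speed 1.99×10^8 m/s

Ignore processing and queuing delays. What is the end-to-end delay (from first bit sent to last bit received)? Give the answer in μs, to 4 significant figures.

L = 250 × 8 = 2000 bits.
Transmission delays (L/R per hop): 10, 2.5413, 0.625 μs; sum = 13.1663 μs.
Propagation delays (d/s per hop): 0.491304, 1.65079, 2512.56 μs; sum = 2514.7 μs.
End-to-end = 2528 μs.

2528 μs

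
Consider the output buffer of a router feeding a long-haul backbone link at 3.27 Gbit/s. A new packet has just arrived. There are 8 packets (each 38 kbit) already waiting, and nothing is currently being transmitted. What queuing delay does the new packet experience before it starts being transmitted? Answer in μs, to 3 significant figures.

93.0 μs

Each queued packet: L/R = 38000/3270000000 = 11.6208 μs.
8 queued → 92.9664 μs.
Queuing delay = 93.0 μs.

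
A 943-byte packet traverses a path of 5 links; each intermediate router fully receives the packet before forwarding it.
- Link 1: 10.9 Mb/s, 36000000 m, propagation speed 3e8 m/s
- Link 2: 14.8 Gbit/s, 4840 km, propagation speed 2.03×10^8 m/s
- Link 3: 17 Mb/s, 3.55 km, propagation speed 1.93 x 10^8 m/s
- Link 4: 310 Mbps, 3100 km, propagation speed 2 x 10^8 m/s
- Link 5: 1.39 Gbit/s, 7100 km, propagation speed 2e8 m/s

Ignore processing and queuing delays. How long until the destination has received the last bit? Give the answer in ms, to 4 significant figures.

196.0 ms

L = 943 × 8 = 7544 bits.
Transmission delays (L/R per hop): 0.69211, 0.00050973, 0.443765, 0.0243355, 0.00542734 ms; sum = 1.16615 ms.
Propagation delays (d/s per hop): 120, 23.8424, 0.0183938, 15.5, 35.5 ms; sum = 194.861 ms.
End-to-end = 196.0 ms.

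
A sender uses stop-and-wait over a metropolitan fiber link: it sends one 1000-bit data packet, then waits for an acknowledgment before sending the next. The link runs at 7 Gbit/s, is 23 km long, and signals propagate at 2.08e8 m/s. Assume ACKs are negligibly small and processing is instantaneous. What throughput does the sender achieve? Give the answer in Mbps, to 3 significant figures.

t_tx = L/R = 1000/7000000000 = 1.42857e-07 s.
t_prop = 23000/208000000 = 0.000110577 s; RTT = 0.000221154 s.
Cycle = t_tx + RTT = 0.000221297 s.
Throughput = L / cycle = 1000 / 0.000221297 = 4.52 Mbps.

4.52 Mbps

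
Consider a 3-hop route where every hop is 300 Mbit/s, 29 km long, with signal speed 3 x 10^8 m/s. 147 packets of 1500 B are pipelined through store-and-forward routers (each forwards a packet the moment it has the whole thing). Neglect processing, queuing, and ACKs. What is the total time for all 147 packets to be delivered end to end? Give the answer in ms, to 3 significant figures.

6.25 ms

Per-hop transmission t_tx = L/R = 12000/300000000 = 0.04 ms.
Per-hop propagation t_prop = 29000/300000000 = 0.0966667 ms.
Pipeline fill: first packet needs 3·t_tx to clear all hops; remaining 146 packets each add one t_tx.
Total = (3+147-1)·t_tx + 3·t_prop = 149·0.04 + 3·0.0966667 = 6.25 ms.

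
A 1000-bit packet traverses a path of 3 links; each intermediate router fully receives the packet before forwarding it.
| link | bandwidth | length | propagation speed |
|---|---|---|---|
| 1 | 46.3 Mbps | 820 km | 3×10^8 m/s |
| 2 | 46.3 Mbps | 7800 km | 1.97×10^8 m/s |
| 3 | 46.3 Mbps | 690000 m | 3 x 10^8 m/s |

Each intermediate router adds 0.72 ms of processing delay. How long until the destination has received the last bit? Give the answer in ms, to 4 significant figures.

46.13 ms

Transmission delay per hop = L/R = 1000/46300000 = 0.0215983 ms; 3 hops → 0.0647948 ms.
Propagation delays (d/s per hop): 2.73333, 39.5939, 2.3 ms; sum = 44.6272 ms.
Processing at 2 router(s): 2 × 0.72 ms = 1.44 ms.
End-to-end = 46.13 ms.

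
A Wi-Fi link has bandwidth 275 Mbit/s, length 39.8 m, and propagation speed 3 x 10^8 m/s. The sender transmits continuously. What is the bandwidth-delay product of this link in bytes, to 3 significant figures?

4.56 bytes

Propagation delay = 39.8 / 300000000 = 1.32667e-07 s.
BDP = R × t_prop = 275000000 × 1.32667e-07 = 36.4833 bits.
In bytes: 36.4833/8 = 4.56 bytes.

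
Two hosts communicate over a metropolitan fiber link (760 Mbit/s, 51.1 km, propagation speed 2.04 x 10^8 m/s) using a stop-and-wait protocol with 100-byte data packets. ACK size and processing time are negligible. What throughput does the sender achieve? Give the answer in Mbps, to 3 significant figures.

t_tx = L/R = 800/760000000 = 1.05263e-06 s.
t_prop = 51100/204000000 = 0.00025049 s; RTT = 0.00050098 s.
Cycle = t_tx + RTT = 0.000502033 s.
Throughput = L / cycle = 800 / 0.000502033 = 1.59 Mbps.

1.59 Mbps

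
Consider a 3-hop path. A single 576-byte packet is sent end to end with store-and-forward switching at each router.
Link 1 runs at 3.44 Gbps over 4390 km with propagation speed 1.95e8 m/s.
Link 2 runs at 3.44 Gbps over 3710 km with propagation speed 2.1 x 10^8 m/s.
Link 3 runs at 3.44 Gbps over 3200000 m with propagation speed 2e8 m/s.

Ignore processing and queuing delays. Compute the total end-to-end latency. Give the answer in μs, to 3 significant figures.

L = 576 × 8 = 4608 bits.
Transmission delay per hop = L/R = 4608/3440000000 = 1.33953 μs; 3 hops → 4.0186 μs.
Propagation delays (d/s per hop): 22512.8, 17666.7, 16000 μs; sum = 56179.5 μs.
End-to-end = 56200 μs.

56200 μs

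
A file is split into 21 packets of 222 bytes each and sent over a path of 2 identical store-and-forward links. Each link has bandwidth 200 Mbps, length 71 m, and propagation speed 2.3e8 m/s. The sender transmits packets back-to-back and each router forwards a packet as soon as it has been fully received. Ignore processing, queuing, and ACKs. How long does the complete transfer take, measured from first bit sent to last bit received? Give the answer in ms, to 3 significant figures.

Per-hop transmission t_tx = L/R = 1776/200000000 = 0.00888 ms.
Per-hop propagation t_prop = 71/2.3e+08 = 0.000308696 ms.
Pipeline fill: first packet needs 2·t_tx to clear all hops; remaining 20 packets each add one t_tx.
Total = (2+21-1)·t_tx + 2·t_prop = 22·0.00888 + 2·0.000308696 = 0.196 ms.

0.196 ms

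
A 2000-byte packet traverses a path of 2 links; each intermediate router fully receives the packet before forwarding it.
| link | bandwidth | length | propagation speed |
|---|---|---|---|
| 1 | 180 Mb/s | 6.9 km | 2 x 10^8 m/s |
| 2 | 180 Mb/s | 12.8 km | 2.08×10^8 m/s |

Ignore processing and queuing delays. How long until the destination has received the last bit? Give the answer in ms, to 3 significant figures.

0.274 ms

L = 2000 × 8 = 16000 bits.
Transmission delay per hop = L/R = 16000/180000000 = 0.0888889 ms; 2 hops → 0.177778 ms.
Propagation delays (d/s per hop): 0.0345, 0.0615385 ms; sum = 0.0960385 ms.
End-to-end = 0.274 ms.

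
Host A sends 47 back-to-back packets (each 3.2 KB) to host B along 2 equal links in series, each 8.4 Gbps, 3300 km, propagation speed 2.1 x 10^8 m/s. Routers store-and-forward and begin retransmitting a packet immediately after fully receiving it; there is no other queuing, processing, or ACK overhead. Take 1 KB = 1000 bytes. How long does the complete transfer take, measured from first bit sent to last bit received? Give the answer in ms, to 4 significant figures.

31.57 ms

Per-hop transmission t_tx = L/R = 25600/8400000000 = 0.00304762 ms.
Per-hop propagation t_prop = 3300000/210000000 = 15.7143 ms.
Pipeline fill: first packet needs 2·t_tx to clear all hops; remaining 46 packets each add one t_tx.
Total = (2+47-1)·t_tx + 2·t_prop = 48·0.00304762 + 2·15.7143 = 31.57 ms.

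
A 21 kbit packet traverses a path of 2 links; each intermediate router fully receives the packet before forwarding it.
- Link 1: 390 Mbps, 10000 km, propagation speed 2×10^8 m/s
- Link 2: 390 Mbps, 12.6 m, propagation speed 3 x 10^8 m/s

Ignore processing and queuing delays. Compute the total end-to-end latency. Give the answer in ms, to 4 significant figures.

L = 21000 bits.
Transmission delay per hop = L/R = 21000/390000000 = 0.0538462 ms; 2 hops → 0.107692 ms.
Propagation delays (d/s per hop): 50, 4.2e-05 ms; sum = 50 ms.
End-to-end = 50.11 ms.

50.11 ms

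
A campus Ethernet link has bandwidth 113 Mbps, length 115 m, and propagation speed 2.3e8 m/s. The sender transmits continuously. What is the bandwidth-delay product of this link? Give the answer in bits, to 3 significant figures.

Propagation delay = 115 / 2.3e+08 = 5e-07 s.
BDP = R × t_prop = 113000000 × 5e-07 = 56.5 bits.

56.5 bits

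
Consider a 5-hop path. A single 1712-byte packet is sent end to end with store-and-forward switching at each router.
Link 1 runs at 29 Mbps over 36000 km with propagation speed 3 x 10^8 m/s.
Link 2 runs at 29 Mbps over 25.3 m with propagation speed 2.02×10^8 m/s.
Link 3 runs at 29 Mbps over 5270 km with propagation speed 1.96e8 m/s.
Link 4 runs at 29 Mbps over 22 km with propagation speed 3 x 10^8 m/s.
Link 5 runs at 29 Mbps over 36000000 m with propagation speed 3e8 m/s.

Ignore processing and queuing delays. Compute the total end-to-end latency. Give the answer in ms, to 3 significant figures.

269 ms

L = 1712 × 8 = 13696 bits.
Transmission delay per hop = L/R = 13696/29000000 = 0.472276 ms; 5 hops → 2.36138 ms.
Propagation delays (d/s per hop): 120, 0.000125248, 26.8878, 0.0733333, 120 ms; sum = 266.961 ms.
End-to-end = 269 ms.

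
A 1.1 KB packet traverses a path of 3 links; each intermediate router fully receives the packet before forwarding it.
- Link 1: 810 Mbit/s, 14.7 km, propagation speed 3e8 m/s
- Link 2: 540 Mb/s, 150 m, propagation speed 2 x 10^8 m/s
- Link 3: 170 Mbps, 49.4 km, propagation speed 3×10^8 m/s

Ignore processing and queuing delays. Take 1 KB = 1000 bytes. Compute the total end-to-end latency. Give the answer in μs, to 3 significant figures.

293 μs

L = 8800 bits.
Transmission delays (L/R per hop): 10.8642, 16.2963, 51.7647 μs; sum = 78.9252 μs.
Propagation delays (d/s per hop): 49, 0.75, 164.667 μs; sum = 214.417 μs.
End-to-end = 293 μs.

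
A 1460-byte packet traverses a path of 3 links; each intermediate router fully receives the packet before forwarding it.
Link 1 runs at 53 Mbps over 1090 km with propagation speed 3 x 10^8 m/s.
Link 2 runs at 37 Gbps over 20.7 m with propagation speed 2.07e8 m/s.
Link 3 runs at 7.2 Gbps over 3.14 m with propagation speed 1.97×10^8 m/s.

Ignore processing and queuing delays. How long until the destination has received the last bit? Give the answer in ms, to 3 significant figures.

3.86 ms

L = 1460 × 8 = 11680 bits.
Transmission delays (L/R per hop): 0.220377, 0.000315676, 0.00162222 ms; sum = 0.222315 ms.
Propagation delays (d/s per hop): 3.63333, 0.0001, 1.59391e-05 ms; sum = 3.63345 ms.
End-to-end = 3.86 ms.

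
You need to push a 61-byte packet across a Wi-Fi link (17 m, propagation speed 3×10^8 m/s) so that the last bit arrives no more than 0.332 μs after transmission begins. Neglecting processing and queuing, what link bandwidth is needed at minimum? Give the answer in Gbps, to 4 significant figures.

1.772 Gbps

L = 488 bits.
Propagation delay = 17 / 300000000 = 0.0566667 μs.
Transmission budget = 0.332 − 0.0566667 = 0.275333 μs.
R ≥ L / t_tx = 488 bits / 2.75333e-07 s = 1.772 Gbps.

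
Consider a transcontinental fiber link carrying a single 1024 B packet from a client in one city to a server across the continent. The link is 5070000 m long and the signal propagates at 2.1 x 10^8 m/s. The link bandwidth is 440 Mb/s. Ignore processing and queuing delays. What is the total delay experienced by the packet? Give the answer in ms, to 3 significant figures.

24.2 ms

L = 1024 × 8 = 8192 bits.
Transmission delay = L/R = 8192 / 440000000 = 0.0186182 ms.
Propagation delay = d/s = 5070000 m / 210000000 m/s = 24.1429 ms.
Total = 24.2 ms.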